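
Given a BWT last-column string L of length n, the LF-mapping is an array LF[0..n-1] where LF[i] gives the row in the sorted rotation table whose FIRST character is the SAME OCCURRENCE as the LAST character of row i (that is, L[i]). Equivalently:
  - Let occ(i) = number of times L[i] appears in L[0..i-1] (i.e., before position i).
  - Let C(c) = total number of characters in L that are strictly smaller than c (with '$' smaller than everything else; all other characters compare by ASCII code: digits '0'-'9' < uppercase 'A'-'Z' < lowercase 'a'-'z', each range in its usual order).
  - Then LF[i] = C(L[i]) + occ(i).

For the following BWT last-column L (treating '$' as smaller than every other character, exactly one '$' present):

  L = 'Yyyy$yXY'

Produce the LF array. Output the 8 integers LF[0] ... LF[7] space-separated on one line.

Char counts: '$':1, 'X':1, 'Y':2, 'y':4
C (first-col start): C('$')=0, C('X')=1, C('Y')=2, C('y')=4
L[0]='Y': occ=0, LF[0]=C('Y')+0=2+0=2
L[1]='y': occ=0, LF[1]=C('y')+0=4+0=4
L[2]='y': occ=1, LF[2]=C('y')+1=4+1=5
L[3]='y': occ=2, LF[3]=C('y')+2=4+2=6
L[4]='$': occ=0, LF[4]=C('$')+0=0+0=0
L[5]='y': occ=3, LF[5]=C('y')+3=4+3=7
L[6]='X': occ=0, LF[6]=C('X')+0=1+0=1
L[7]='Y': occ=1, LF[7]=C('Y')+1=2+1=3

Answer: 2 4 5 6 0 7 1 3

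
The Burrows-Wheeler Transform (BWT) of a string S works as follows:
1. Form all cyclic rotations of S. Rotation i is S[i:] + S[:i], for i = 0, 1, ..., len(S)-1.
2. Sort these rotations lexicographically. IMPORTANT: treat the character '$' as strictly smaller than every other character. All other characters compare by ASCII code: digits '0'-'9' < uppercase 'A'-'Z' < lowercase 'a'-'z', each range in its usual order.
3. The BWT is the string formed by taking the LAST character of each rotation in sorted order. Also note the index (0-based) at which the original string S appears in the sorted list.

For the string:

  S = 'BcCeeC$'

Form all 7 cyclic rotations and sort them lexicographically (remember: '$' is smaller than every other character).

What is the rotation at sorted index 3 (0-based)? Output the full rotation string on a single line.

Answer: CeeC$Bc

Derivation:
All 7 rotations (rotation i = S[i:]+S[:i]):
  rot[0] = BcCeeC$
  rot[1] = cCeeC$B
  rot[2] = CeeC$Bc
  rot[3] = eeC$BcC
  rot[4] = eC$BcCe
  rot[5] = C$BcCee
  rot[6] = $BcCeeC
Sorted (with $ < everything):
  sorted[0] = $BcCeeC
  sorted[1] = BcCeeC$
  sorted[2] = C$BcCee
  sorted[3] = CeeC$Bc
  sorted[4] = cCeeC$B
  sorted[5] = eC$BcCe
  sorted[6] = eeC$BcC
sorted[3] = CeeC$Bc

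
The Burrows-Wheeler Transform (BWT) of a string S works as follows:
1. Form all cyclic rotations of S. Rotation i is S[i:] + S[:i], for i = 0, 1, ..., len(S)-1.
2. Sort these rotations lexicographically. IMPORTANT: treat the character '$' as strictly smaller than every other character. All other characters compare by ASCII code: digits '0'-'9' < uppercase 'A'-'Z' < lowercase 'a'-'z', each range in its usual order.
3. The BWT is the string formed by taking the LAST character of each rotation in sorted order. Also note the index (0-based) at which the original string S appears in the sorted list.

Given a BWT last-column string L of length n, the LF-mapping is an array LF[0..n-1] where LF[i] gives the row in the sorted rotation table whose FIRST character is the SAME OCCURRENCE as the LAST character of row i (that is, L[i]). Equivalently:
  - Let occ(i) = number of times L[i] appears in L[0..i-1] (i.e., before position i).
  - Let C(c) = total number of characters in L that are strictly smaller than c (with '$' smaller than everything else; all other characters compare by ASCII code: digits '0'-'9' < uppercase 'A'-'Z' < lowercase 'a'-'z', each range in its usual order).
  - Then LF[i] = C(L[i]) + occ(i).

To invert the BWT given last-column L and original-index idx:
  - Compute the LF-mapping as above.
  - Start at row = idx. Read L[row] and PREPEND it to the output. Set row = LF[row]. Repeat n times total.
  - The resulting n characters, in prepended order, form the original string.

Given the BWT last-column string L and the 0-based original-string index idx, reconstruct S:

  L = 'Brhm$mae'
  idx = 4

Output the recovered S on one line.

LF mapping: 1 7 4 5 0 6 2 3
Walk LF starting at row 4, prepending L[row]:
  step 1: row=4, L[4]='$', prepend. Next row=LF[4]=0
  step 2: row=0, L[0]='B', prepend. Next row=LF[0]=1
  step 3: row=1, L[1]='r', prepend. Next row=LF[1]=7
  step 4: row=7, L[7]='e', prepend. Next row=LF[7]=3
  step 5: row=3, L[3]='m', prepend. Next row=LF[3]=5
  step 6: row=5, L[5]='m', prepend. Next row=LF[5]=6
  step 7: row=6, L[6]='a', prepend. Next row=LF[6]=2
  step 8: row=2, L[2]='h', prepend. Next row=LF[2]=4
Reversed output: hammerB$

Answer: hammerB$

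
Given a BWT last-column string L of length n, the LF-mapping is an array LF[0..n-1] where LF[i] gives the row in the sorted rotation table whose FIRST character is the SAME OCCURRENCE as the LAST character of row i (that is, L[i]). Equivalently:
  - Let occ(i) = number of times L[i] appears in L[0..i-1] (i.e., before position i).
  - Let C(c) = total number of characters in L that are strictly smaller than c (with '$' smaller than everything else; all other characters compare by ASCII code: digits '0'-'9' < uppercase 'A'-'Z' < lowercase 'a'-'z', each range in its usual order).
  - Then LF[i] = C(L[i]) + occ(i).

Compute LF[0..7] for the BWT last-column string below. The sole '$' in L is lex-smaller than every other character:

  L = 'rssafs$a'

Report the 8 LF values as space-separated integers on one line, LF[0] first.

Answer: 4 5 6 1 3 7 0 2

Derivation:
Char counts: '$':1, 'a':2, 'f':1, 'r':1, 's':3
C (first-col start): C('$')=0, C('a')=1, C('f')=3, C('r')=4, C('s')=5
L[0]='r': occ=0, LF[0]=C('r')+0=4+0=4
L[1]='s': occ=0, LF[1]=C('s')+0=5+0=5
L[2]='s': occ=1, LF[2]=C('s')+1=5+1=6
L[3]='a': occ=0, LF[3]=C('a')+0=1+0=1
L[4]='f': occ=0, LF[4]=C('f')+0=3+0=3
L[5]='s': occ=2, LF[5]=C('s')+2=5+2=7
L[6]='$': occ=0, LF[6]=C('$')+0=0+0=0
L[7]='a': occ=1, LF[7]=C('a')+1=1+1=2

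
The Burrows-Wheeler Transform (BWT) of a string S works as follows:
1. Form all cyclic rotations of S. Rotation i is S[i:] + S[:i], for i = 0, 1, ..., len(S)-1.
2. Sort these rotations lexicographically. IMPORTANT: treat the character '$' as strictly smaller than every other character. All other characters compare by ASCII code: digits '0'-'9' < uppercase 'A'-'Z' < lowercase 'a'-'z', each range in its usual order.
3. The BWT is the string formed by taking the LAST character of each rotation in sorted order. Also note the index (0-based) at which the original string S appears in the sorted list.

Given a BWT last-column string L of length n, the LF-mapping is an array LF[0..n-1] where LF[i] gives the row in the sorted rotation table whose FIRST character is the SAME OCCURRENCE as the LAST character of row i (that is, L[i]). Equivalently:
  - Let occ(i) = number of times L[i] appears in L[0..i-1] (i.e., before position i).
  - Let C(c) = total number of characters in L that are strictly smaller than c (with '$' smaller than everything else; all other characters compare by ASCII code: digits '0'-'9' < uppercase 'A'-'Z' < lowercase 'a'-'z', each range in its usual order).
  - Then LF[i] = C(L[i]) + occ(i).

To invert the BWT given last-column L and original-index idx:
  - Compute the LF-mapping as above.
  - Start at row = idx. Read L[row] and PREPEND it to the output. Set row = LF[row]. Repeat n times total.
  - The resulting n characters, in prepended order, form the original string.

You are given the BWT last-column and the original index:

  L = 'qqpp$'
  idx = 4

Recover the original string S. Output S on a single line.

Answer: qppq$

Derivation:
LF mapping: 3 4 1 2 0
Walk LF starting at row 4, prepending L[row]:
  step 1: row=4, L[4]='$', prepend. Next row=LF[4]=0
  step 2: row=0, L[0]='q', prepend. Next row=LF[0]=3
  step 3: row=3, L[3]='p', prepend. Next row=LF[3]=2
  step 4: row=2, L[2]='p', prepend. Next row=LF[2]=1
  step 5: row=1, L[1]='q', prepend. Next row=LF[1]=4
Reversed output: qppq$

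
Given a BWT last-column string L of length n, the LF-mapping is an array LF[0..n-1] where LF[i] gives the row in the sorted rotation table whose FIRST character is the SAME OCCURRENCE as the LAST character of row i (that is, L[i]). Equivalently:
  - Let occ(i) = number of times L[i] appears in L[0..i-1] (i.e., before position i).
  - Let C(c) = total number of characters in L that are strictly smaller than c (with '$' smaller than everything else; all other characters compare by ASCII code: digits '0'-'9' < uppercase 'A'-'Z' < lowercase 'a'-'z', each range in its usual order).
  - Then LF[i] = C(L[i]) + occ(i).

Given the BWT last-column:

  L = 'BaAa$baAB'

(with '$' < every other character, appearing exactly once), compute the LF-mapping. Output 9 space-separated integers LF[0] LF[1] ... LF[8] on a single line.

Char counts: '$':1, 'A':2, 'B':2, 'a':3, 'b':1
C (first-col start): C('$')=0, C('A')=1, C('B')=3, C('a')=5, C('b')=8
L[0]='B': occ=0, LF[0]=C('B')+0=3+0=3
L[1]='a': occ=0, LF[1]=C('a')+0=5+0=5
L[2]='A': occ=0, LF[2]=C('A')+0=1+0=1
L[3]='a': occ=1, LF[3]=C('a')+1=5+1=6
L[4]='$': occ=0, LF[4]=C('$')+0=0+0=0
L[5]='b': occ=0, LF[5]=C('b')+0=8+0=8
L[6]='a': occ=2, LF[6]=C('a')+2=5+2=7
L[7]='A': occ=1, LF[7]=C('A')+1=1+1=2
L[8]='B': occ=1, LF[8]=C('B')+1=3+1=4

Answer: 3 5 1 6 0 8 7 2 4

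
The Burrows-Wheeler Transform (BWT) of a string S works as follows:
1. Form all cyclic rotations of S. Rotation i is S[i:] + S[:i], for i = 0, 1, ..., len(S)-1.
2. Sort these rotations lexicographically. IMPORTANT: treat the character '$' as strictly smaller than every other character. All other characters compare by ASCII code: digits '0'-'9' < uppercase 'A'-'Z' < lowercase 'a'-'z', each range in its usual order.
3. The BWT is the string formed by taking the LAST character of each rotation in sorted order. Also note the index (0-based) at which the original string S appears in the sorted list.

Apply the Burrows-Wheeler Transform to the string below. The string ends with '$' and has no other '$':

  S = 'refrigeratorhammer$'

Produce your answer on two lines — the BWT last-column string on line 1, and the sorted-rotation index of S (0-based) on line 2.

Answer: rhrrmgeirrmatee$ofa
15

Derivation:
All 19 rotations (rotation i = S[i:]+S[:i]):
  rot[0] = refrigeratorhammer$
  rot[1] = efrigeratorhammer$r
  rot[2] = frigeratorhammer$re
  rot[3] = rigeratorhammer$ref
  rot[4] = igeratorhammer$refr
  rot[5] = geratorhammer$refri
  rot[6] = eratorhammer$refrig
  rot[7] = ratorhammer$refrige
  rot[8] = atorhammer$refriger
  rot[9] = torhammer$refrigera
  rot[10] = orhammer$refrigerat
  rot[11] = rhammer$refrigerato
  rot[12] = hammer$refrigerator
  rot[13] = ammer$refrigeratorh
  rot[14] = mmer$refrigeratorha
  rot[15] = mer$refrigeratorham
  rot[16] = er$refrigeratorhamm
  rot[17] = r$refrigeratorhamme
  rot[18] = $refrigeratorhammer
Sorted (with $ < everything):
  sorted[0] = $refrigeratorhammer  (last char: 'r')
  sorted[1] = ammer$refrigeratorh  (last char: 'h')
  sorted[2] = atorhammer$refriger  (last char: 'r')
  sorted[3] = efrigeratorhammer$r  (last char: 'r')
  sorted[4] = er$refrigeratorhamm  (last char: 'm')
  sorted[5] = eratorhammer$refrig  (last char: 'g')
  sorted[6] = frigeratorhammer$re  (last char: 'e')
  sorted[7] = geratorhammer$refri  (last char: 'i')
  sorted[8] = hammer$refrigerator  (last char: 'r')
  sorted[9] = igeratorhammer$refr  (last char: 'r')
  sorted[10] = mer$refrigeratorham  (last char: 'm')
  sorted[11] = mmer$refrigeratorha  (last char: 'a')
  sorted[12] = orhammer$refrigerat  (last char: 't')
  sorted[13] = r$refrigeratorhamme  (last char: 'e')
  sorted[14] = ratorhammer$refrige  (last char: 'e')
  sorted[15] = refrigeratorhammer$  (last char: '$')
  sorted[16] = rhammer$refrigerato  (last char: 'o')
  sorted[17] = rigeratorhammer$ref  (last char: 'f')
  sorted[18] = torhammer$refrigera  (last char: 'a')
Last column: rhrrmgeirrmatee$ofa
Original string S is at sorted index 15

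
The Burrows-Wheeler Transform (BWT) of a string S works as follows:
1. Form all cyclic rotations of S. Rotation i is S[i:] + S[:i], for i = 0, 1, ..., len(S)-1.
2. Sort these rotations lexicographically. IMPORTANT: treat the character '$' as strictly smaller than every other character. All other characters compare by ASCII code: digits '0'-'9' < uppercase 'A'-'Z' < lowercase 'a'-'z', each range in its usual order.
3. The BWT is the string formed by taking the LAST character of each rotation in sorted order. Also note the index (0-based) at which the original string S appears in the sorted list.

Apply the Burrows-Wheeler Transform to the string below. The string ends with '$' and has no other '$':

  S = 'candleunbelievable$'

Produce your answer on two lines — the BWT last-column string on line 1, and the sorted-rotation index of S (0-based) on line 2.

Answer: evcna$nlblilbdeuaee
5

Derivation:
All 19 rotations (rotation i = S[i:]+S[:i]):
  rot[0] = candleunbelievable$
  rot[1] = andleunbelievable$c
  rot[2] = ndleunbelievable$ca
  rot[3] = dleunbelievable$can
  rot[4] = leunbelievable$cand
  rot[5] = eunbelievable$candl
  rot[6] = unbelievable$candle
  rot[7] = nbelievable$candleu
  rot[8] = believable$candleun
  rot[9] = elievable$candleunb
  rot[10] = lievable$candleunbe
  rot[11] = ievable$candleunbel
  rot[12] = evable$candleunbeli
  rot[13] = vable$candleunbelie
  rot[14] = able$candleunbeliev
  rot[15] = ble$candleunbelieva
  rot[16] = le$candleunbelievab
  rot[17] = e$candleunbelievabl
  rot[18] = $candleunbelievable
Sorted (with $ < everything):
  sorted[0] = $candleunbelievable  (last char: 'e')
  sorted[1] = able$candleunbeliev  (last char: 'v')
  sorted[2] = andleunbelievable$c  (last char: 'c')
  sorted[3] = believable$candleun  (last char: 'n')
  sorted[4] = ble$candleunbelieva  (last char: 'a')
  sorted[5] = candleunbelievable$  (last char: '$')
  sorted[6] = dleunbelievable$can  (last char: 'n')
  sorted[7] = e$candleunbelievabl  (last char: 'l')
  sorted[8] = elievable$candleunb  (last char: 'b')
  sorted[9] = eunbelievable$candl  (last char: 'l')
  sorted[10] = evable$candleunbeli  (last char: 'i')
  sorted[11] = ievable$candleunbel  (last char: 'l')
  sorted[12] = le$candleunbelievab  (last char: 'b')
  sorted[13] = leunbelievable$cand  (last char: 'd')
  sorted[14] = lievable$candleunbe  (last char: 'e')
  sorted[15] = nbelievable$candleu  (last char: 'u')
  sorted[16] = ndleunbelievable$ca  (last char: 'a')
  sorted[17] = unbelievable$candle  (last char: 'e')
  sorted[18] = vable$candleunbelie  (last char: 'e')
Last column: evcna$nlblilbdeuaee
Original string S is at sorted index 5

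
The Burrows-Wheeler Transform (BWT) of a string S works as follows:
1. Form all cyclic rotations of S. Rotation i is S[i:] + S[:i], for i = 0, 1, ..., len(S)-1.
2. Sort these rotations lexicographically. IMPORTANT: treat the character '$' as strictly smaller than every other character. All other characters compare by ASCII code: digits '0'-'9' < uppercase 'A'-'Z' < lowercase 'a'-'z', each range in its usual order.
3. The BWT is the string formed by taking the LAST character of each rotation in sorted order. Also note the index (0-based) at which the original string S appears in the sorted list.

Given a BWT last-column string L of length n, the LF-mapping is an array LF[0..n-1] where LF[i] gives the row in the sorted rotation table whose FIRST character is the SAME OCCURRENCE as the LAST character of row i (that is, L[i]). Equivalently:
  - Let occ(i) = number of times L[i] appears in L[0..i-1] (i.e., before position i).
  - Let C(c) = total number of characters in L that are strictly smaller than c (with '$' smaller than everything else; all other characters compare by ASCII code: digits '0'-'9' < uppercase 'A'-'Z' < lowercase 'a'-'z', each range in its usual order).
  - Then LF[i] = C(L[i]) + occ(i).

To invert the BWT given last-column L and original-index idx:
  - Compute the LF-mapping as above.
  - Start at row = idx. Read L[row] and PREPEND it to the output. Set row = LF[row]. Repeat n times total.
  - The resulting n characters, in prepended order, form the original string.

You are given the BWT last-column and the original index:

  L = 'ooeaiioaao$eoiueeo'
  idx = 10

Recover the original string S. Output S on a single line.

Answer: ioeooaaieaeouoieo$

Derivation:
LF mapping: 11 12 4 1 8 9 13 2 3 14 0 5 15 10 17 6 7 16
Walk LF starting at row 10, prepending L[row]:
  step 1: row=10, L[10]='$', prepend. Next row=LF[10]=0
  step 2: row=0, L[0]='o', prepend. Next row=LF[0]=11
  step 3: row=11, L[11]='e', prepend. Next row=LF[11]=5
  step 4: row=5, L[5]='i', prepend. Next row=LF[5]=9
  step 5: row=9, L[9]='o', prepend. Next row=LF[9]=14
  step 6: row=14, L[14]='u', prepend. Next row=LF[14]=17
  step 7: row=17, L[17]='o', prepend. Next row=LF[17]=16
  step 8: row=16, L[16]='e', prepend. Next row=LF[16]=7
  step 9: row=7, L[7]='a', prepend. Next row=LF[7]=2
  step 10: row=2, L[2]='e', prepend. Next row=LF[2]=4
  step 11: row=4, L[4]='i', prepend. Next row=LF[4]=8
  step 12: row=8, L[8]='a', prepend. Next row=LF[8]=3
  step 13: row=3, L[3]='a', prepend. Next row=LF[3]=1
  step 14: row=1, L[1]='o', prepend. Next row=LF[1]=12
  step 15: row=12, L[12]='o', prepend. Next row=LF[12]=15
  step 16: row=15, L[15]='e', prepend. Next row=LF[15]=6
  step 17: row=6, L[6]='o', prepend. Next row=LF[6]=13
  step 18: row=13, L[13]='i', prepend. Next row=LF[13]=10
Reversed output: ioeooaaieaeouoieo$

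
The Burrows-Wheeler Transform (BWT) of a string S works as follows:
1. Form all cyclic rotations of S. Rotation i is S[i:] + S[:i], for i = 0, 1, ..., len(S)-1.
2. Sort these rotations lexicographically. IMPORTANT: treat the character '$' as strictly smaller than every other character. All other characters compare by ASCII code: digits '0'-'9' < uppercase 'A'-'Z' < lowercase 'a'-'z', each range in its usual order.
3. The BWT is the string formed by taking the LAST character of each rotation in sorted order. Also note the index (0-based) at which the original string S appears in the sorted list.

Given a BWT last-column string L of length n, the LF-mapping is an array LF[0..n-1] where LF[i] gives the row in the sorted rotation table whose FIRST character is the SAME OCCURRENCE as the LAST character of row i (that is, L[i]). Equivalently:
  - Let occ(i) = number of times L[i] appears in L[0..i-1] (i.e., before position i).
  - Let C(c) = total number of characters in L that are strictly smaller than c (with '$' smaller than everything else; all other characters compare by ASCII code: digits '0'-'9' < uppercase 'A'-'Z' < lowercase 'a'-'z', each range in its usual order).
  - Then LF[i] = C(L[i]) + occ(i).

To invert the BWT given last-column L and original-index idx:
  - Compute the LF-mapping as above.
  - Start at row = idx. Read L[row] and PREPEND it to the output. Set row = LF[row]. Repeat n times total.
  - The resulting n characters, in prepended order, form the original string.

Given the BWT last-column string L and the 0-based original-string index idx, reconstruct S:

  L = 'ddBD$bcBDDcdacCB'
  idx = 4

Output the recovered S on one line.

LF mapping: 13 14 1 5 0 9 10 2 6 7 11 15 8 12 4 3
Walk LF starting at row 4, prepending L[row]:
  step 1: row=4, L[4]='$', prepend. Next row=LF[4]=0
  step 2: row=0, L[0]='d', prepend. Next row=LF[0]=13
  step 3: row=13, L[13]='c', prepend. Next row=LF[13]=12
  step 4: row=12, L[12]='a', prepend. Next row=LF[12]=8
  step 5: row=8, L[8]='D', prepend. Next row=LF[8]=6
  step 6: row=6, L[6]='c', prepend. Next row=LF[6]=10
  step 7: row=10, L[10]='c', prepend. Next row=LF[10]=11
  step 8: row=11, L[11]='d', prepend. Next row=LF[11]=15
  step 9: row=15, L[15]='B', prepend. Next row=LF[15]=3
  step 10: row=3, L[3]='D', prepend. Next row=LF[3]=5
  step 11: row=5, L[5]='b', prepend. Next row=LF[5]=9
  step 12: row=9, L[9]='D', prepend. Next row=LF[9]=7
  step 13: row=7, L[7]='B', prepend. Next row=LF[7]=2
  step 14: row=2, L[2]='B', prepend. Next row=LF[2]=1
  step 15: row=1, L[1]='d', prepend. Next row=LF[1]=14
  step 16: row=14, L[14]='C', prepend. Next row=LF[14]=4
Reversed output: CdBBDbDBdccDacd$

Answer: CdBBDbDBdccDacd$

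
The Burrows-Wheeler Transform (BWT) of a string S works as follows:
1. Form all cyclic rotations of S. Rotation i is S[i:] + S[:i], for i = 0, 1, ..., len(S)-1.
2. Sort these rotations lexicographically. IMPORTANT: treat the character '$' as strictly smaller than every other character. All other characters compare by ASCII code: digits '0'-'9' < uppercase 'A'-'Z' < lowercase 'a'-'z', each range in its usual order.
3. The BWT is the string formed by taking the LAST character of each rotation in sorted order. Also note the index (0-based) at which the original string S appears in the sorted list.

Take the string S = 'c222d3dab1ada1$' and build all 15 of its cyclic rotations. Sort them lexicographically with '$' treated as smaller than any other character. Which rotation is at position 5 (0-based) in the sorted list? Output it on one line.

Answer: 2d3dab1ada1$c22

Derivation:
All 15 rotations (rotation i = S[i:]+S[:i]):
  rot[0] = c222d3dab1ada1$
  rot[1] = 222d3dab1ada1$c
  rot[2] = 22d3dab1ada1$c2
  rot[3] = 2d3dab1ada1$c22
  rot[4] = d3dab1ada1$c222
  rot[5] = 3dab1ada1$c222d
  rot[6] = dab1ada1$c222d3
  rot[7] = ab1ada1$c222d3d
  rot[8] = b1ada1$c222d3da
  rot[9] = 1ada1$c222d3dab
  rot[10] = ada1$c222d3dab1
  rot[11] = da1$c222d3dab1a
  rot[12] = a1$c222d3dab1ad
  rot[13] = 1$c222d3dab1ada
  rot[14] = $c222d3dab1ada1
Sorted (with $ < everything):
  sorted[0] = $c222d3dab1ada1
  sorted[1] = 1$c222d3dab1ada
  sorted[2] = 1ada1$c222d3dab
  sorted[3] = 222d3dab1ada1$c
  sorted[4] = 22d3dab1ada1$c2
  sorted[5] = 2d3dab1ada1$c22
  sorted[6] = 3dab1ada1$c222d
  sorted[7] = a1$c222d3dab1ad
  sorted[8] = ab1ada1$c222d3d
  sorted[9] = ada1$c222d3dab1
  sorted[10] = b1ada1$c222d3da
  sorted[11] = c222d3dab1ada1$
  sorted[12] = d3dab1ada1$c222
  sorted[13] = da1$c222d3dab1a
  sorted[14] = dab1ada1$c222d3
sorted[5] = 2d3dab1ada1$c22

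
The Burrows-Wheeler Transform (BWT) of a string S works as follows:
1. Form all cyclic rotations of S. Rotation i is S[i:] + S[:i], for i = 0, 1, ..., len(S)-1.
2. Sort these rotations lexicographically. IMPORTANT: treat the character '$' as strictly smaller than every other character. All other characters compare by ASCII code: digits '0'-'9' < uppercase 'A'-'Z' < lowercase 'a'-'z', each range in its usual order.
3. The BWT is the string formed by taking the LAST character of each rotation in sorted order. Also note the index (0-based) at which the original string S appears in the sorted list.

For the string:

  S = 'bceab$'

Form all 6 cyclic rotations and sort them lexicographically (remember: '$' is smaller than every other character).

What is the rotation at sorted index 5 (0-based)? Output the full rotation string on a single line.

All 6 rotations (rotation i = S[i:]+S[:i]):
  rot[0] = bceab$
  rot[1] = ceab$b
  rot[2] = eab$bc
  rot[3] = ab$bce
  rot[4] = b$bcea
  rot[5] = $bceab
Sorted (with $ < everything):
  sorted[0] = $bceab
  sorted[1] = ab$bce
  sorted[2] = b$bcea
  sorted[3] = bceab$
  sorted[4] = ceab$b
  sorted[5] = eab$bc
sorted[5] = eab$bc

Answer: eab$bc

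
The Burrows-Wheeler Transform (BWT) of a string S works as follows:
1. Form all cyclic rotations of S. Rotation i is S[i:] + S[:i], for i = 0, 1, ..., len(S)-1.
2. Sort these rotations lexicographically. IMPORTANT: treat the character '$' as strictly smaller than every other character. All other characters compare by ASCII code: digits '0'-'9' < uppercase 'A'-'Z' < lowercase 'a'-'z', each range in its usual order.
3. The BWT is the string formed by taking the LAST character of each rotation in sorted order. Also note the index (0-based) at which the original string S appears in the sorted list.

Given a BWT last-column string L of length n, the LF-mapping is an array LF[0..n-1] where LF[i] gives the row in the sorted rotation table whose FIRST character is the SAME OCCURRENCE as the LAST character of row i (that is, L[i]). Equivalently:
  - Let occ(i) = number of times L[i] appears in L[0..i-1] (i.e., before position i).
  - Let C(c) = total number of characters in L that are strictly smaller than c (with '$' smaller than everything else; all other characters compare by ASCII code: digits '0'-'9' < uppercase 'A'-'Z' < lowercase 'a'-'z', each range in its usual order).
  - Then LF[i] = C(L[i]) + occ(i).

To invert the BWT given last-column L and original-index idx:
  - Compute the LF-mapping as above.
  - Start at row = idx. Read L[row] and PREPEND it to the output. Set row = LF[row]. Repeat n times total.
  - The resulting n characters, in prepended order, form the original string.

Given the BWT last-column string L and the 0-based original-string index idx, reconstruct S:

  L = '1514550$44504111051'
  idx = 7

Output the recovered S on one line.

LF mapping: 4 14 5 10 15 16 1 0 11 12 17 2 13 6 7 8 3 18 9
Walk LF starting at row 7, prepending L[row]:
  step 1: row=7, L[7]='$', prepend. Next row=LF[7]=0
  step 2: row=0, L[0]='1', prepend. Next row=LF[0]=4
  step 3: row=4, L[4]='5', prepend. Next row=LF[4]=15
  step 4: row=15, L[15]='1', prepend. Next row=LF[15]=8
  step 5: row=8, L[8]='4', prepend. Next row=LF[8]=11
  step 6: row=11, L[11]='0', prepend. Next row=LF[11]=2
  step 7: row=2, L[2]='1', prepend. Next row=LF[2]=5
  step 8: row=5, L[5]='5', prepend. Next row=LF[5]=16
  step 9: row=16, L[16]='0', prepend. Next row=LF[16]=3
  step 10: row=3, L[3]='4', prepend. Next row=LF[3]=10
  step 11: row=10, L[10]='5', prepend. Next row=LF[10]=17
  step 12: row=17, L[17]='5', prepend. Next row=LF[17]=18
  step 13: row=18, L[18]='1', prepend. Next row=LF[18]=9
  step 14: row=9, L[9]='4', prepend. Next row=LF[9]=12
  step 15: row=12, L[12]='4', prepend. Next row=LF[12]=13
  step 16: row=13, L[13]='1', prepend. Next row=LF[13]=6
  step 17: row=6, L[6]='0', prepend. Next row=LF[6]=1
  step 18: row=1, L[1]='5', prepend. Next row=LF[1]=14
  step 19: row=14, L[14]='1', prepend. Next row=LF[14]=7
Reversed output: 150144155405104151$

Answer: 150144155405104151$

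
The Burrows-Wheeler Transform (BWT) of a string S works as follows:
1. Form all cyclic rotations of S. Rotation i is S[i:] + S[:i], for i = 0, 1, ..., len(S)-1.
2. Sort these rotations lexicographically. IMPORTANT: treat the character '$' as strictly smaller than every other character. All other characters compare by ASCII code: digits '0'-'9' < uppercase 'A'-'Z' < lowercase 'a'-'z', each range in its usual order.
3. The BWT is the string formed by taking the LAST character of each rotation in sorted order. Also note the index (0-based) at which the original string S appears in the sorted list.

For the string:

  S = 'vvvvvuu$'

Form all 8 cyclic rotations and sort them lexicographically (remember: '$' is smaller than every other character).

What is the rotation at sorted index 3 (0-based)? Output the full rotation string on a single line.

Answer: vuu$vvvv

Derivation:
All 8 rotations (rotation i = S[i:]+S[:i]):
  rot[0] = vvvvvuu$
  rot[1] = vvvvuu$v
  rot[2] = vvvuu$vv
  rot[3] = vvuu$vvv
  rot[4] = vuu$vvvv
  rot[5] = uu$vvvvv
  rot[6] = u$vvvvvu
  rot[7] = $vvvvvuu
Sorted (with $ < everything):
  sorted[0] = $vvvvvuu
  sorted[1] = u$vvvvvu
  sorted[2] = uu$vvvvv
  sorted[3] = vuu$vvvv
  sorted[4] = vvuu$vvv
  sorted[5] = vvvuu$vv
  sorted[6] = vvvvuu$v
  sorted[7] = vvvvvuu$
sorted[3] = vuu$vvvv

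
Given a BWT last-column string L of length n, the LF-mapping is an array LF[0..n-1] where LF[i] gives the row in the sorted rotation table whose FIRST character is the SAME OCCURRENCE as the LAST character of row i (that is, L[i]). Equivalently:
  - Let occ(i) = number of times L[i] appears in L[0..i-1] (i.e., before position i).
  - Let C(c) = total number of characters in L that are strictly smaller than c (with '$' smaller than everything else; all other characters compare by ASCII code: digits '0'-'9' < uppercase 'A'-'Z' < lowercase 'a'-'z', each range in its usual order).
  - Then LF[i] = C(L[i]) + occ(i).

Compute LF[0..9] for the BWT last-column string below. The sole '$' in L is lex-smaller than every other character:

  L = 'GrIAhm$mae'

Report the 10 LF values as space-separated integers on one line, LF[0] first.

Answer: 2 9 3 1 6 7 0 8 4 5

Derivation:
Char counts: '$':1, 'A':1, 'G':1, 'I':1, 'a':1, 'e':1, 'h':1, 'm':2, 'r':1
C (first-col start): C('$')=0, C('A')=1, C('G')=2, C('I')=3, C('a')=4, C('e')=5, C('h')=6, C('m')=7, C('r')=9
L[0]='G': occ=0, LF[0]=C('G')+0=2+0=2
L[1]='r': occ=0, LF[1]=C('r')+0=9+0=9
L[2]='I': occ=0, LF[2]=C('I')+0=3+0=3
L[3]='A': occ=0, LF[3]=C('A')+0=1+0=1
L[4]='h': occ=0, LF[4]=C('h')+0=6+0=6
L[5]='m': occ=0, LF[5]=C('m')+0=7+0=7
L[6]='$': occ=0, LF[6]=C('$')+0=0+0=0
L[7]='m': occ=1, LF[7]=C('m')+1=7+1=8
L[8]='a': occ=0, LF[8]=C('a')+0=4+0=4
L[9]='e': occ=0, LF[9]=C('e')+0=5+0=5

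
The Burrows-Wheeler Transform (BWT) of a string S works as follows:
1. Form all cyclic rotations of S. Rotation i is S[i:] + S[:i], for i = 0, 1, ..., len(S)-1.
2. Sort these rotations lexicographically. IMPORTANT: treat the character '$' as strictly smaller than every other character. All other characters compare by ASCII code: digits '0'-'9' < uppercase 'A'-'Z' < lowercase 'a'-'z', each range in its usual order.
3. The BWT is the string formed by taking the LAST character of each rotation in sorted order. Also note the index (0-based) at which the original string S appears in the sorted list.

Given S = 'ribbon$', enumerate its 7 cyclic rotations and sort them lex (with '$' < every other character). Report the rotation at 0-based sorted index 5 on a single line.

All 7 rotations (rotation i = S[i:]+S[:i]):
  rot[0] = ribbon$
  rot[1] = ibbon$r
  rot[2] = bbon$ri
  rot[3] = bon$rib
  rot[4] = on$ribb
  rot[5] = n$ribbo
  rot[6] = $ribbon
Sorted (with $ < everything):
  sorted[0] = $ribbon
  sorted[1] = bbon$ri
  sorted[2] = bon$rib
  sorted[3] = ibbon$r
  sorted[4] = n$ribbo
  sorted[5] = on$ribb
  sorted[6] = ribbon$
sorted[5] = on$ribb

Answer: on$ribb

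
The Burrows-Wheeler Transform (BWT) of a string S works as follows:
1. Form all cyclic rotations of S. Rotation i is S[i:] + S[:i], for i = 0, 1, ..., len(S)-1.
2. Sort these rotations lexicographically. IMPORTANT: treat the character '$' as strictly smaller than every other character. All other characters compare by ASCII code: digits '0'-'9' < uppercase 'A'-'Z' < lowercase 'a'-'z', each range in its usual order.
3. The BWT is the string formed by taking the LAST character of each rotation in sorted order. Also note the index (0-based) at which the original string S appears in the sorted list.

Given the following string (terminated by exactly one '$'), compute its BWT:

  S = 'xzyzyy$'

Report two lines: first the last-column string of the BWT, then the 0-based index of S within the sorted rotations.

All 7 rotations (rotation i = S[i:]+S[:i]):
  rot[0] = xzyzyy$
  rot[1] = zyzyy$x
  rot[2] = yzyy$xz
  rot[3] = zyy$xzy
  rot[4] = yy$xzyz
  rot[5] = y$xzyzy
  rot[6] = $xzyzyy
Sorted (with $ < everything):
  sorted[0] = $xzyzyy  (last char: 'y')
  sorted[1] = xzyzyy$  (last char: '$')
  sorted[2] = y$xzyzy  (last char: 'y')
  sorted[3] = yy$xzyz  (last char: 'z')
  sorted[4] = yzyy$xz  (last char: 'z')
  sorted[5] = zyy$xzy  (last char: 'y')
  sorted[6] = zyzyy$x  (last char: 'x')
Last column: y$yzzyx
Original string S is at sorted index 1

Answer: y$yzzyx
1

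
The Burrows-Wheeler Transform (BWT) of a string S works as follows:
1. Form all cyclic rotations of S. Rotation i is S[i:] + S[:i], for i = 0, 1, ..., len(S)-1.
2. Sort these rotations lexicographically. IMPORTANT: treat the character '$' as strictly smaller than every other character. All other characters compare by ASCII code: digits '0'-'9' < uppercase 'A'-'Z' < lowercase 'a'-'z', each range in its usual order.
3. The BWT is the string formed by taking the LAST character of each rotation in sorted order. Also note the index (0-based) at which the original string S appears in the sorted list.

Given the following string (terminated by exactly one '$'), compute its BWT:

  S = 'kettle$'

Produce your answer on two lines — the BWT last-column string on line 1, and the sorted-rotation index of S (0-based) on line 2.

All 7 rotations (rotation i = S[i:]+S[:i]):
  rot[0] = kettle$
  rot[1] = ettle$k
  rot[2] = ttle$ke
  rot[3] = tle$ket
  rot[4] = le$kett
  rot[5] = e$kettl
  rot[6] = $kettle
Sorted (with $ < everything):
  sorted[0] = $kettle  (last char: 'e')
  sorted[1] = e$kettl  (last char: 'l')
  sorted[2] = ettle$k  (last char: 'k')
  sorted[3] = kettle$  (last char: '$')
  sorted[4] = le$kett  (last char: 't')
  sorted[5] = tle$ket  (last char: 't')
  sorted[6] = ttle$ke  (last char: 'e')
Last column: elk$tte
Original string S is at sorted index 3

Answer: elk$tte
3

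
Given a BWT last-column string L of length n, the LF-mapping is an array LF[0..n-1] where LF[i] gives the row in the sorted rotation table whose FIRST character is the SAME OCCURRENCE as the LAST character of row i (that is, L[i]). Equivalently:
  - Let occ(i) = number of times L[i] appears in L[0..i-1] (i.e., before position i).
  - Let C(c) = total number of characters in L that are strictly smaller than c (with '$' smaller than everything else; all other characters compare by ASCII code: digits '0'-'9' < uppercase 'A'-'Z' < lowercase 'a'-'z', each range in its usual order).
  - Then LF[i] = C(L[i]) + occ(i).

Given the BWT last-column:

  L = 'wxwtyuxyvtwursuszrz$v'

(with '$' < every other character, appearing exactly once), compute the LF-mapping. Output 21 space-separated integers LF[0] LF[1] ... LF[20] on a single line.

Answer: 12 15 13 5 17 7 16 18 10 6 14 8 1 3 9 4 19 2 20 0 11

Derivation:
Char counts: '$':1, 'r':2, 's':2, 't':2, 'u':3, 'v':2, 'w':3, 'x':2, 'y':2, 'z':2
C (first-col start): C('$')=0, C('r')=1, C('s')=3, C('t')=5, C('u')=7, C('v')=10, C('w')=12, C('x')=15, C('y')=17, C('z')=19
L[0]='w': occ=0, LF[0]=C('w')+0=12+0=12
L[1]='x': occ=0, LF[1]=C('x')+0=15+0=15
L[2]='w': occ=1, LF[2]=C('w')+1=12+1=13
L[3]='t': occ=0, LF[3]=C('t')+0=5+0=5
L[4]='y': occ=0, LF[4]=C('y')+0=17+0=17
L[5]='u': occ=0, LF[5]=C('u')+0=7+0=7
L[6]='x': occ=1, LF[6]=C('x')+1=15+1=16
L[7]='y': occ=1, LF[7]=C('y')+1=17+1=18
L[8]='v': occ=0, LF[8]=C('v')+0=10+0=10
L[9]='t': occ=1, LF[9]=C('t')+1=5+1=6
L[10]='w': occ=2, LF[10]=C('w')+2=12+2=14
L[11]='u': occ=1, LF[11]=C('u')+1=7+1=8
L[12]='r': occ=0, LF[12]=C('r')+0=1+0=1
L[13]='s': occ=0, LF[13]=C('s')+0=3+0=3
L[14]='u': occ=2, LF[14]=C('u')+2=7+2=9
L[15]='s': occ=1, LF[15]=C('s')+1=3+1=4
L[16]='z': occ=0, LF[16]=C('z')+0=19+0=19
L[17]='r': occ=1, LF[17]=C('r')+1=1+1=2
L[18]='z': occ=1, LF[18]=C('z')+1=19+1=20
L[19]='$': occ=0, LF[19]=C('$')+0=0+0=0
L[20]='v': occ=1, LF[20]=C('v')+1=10+1=11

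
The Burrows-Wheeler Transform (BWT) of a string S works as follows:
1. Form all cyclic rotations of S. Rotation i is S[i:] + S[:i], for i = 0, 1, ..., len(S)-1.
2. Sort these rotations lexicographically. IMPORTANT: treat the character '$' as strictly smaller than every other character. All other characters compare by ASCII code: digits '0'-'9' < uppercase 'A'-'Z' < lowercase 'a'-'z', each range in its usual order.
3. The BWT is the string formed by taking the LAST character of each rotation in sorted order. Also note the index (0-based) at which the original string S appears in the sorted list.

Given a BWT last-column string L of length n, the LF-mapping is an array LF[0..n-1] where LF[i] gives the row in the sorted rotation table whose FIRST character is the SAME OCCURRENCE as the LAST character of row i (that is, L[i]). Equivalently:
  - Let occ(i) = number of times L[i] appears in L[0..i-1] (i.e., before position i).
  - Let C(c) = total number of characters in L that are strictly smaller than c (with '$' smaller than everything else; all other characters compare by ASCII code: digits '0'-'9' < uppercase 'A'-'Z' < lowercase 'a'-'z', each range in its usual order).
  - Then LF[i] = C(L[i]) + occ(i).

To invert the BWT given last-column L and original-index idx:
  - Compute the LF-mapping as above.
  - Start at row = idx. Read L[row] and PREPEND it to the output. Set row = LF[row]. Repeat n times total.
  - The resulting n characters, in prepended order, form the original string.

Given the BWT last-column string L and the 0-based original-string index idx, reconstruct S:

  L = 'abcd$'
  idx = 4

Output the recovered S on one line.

LF mapping: 1 2 3 4 0
Walk LF starting at row 4, prepending L[row]:
  step 1: row=4, L[4]='$', prepend. Next row=LF[4]=0
  step 2: row=0, L[0]='a', prepend. Next row=LF[0]=1
  step 3: row=1, L[1]='b', prepend. Next row=LF[1]=2
  step 4: row=2, L[2]='c', prepend. Next row=LF[2]=3
  step 5: row=3, L[3]='d', prepend. Next row=LF[3]=4
Reversed output: dcba$

Answer: dcba$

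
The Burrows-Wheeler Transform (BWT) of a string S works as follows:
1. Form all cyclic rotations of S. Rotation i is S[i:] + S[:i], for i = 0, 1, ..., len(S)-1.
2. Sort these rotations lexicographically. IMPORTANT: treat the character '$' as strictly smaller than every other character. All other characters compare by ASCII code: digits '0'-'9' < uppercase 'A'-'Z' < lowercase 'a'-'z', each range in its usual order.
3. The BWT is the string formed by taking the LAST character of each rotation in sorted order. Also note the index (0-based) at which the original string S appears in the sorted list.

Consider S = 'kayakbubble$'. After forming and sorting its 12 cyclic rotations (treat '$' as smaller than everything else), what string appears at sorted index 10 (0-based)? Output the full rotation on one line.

Answer: ubble$kayakb

Derivation:
All 12 rotations (rotation i = S[i:]+S[:i]):
  rot[0] = kayakbubble$
  rot[1] = ayakbubble$k
  rot[2] = yakbubble$ka
  rot[3] = akbubble$kay
  rot[4] = kbubble$kaya
  rot[5] = bubble$kayak
  rot[6] = ubble$kayakb
  rot[7] = bble$kayakbu
  rot[8] = ble$kayakbub
  rot[9] = le$kayakbubb
  rot[10] = e$kayakbubbl
  rot[11] = $kayakbubble
Sorted (with $ < everything):
  sorted[0] = $kayakbubble
  sorted[1] = akbubble$kay
  sorted[2] = ayakbubble$k
  sorted[3] = bble$kayakbu
  sorted[4] = ble$kayakbub
  sorted[5] = bubble$kayak
  sorted[6] = e$kayakbubbl
  sorted[7] = kayakbubble$
  sorted[8] = kbubble$kaya
  sorted[9] = le$kayakbubb
  sorted[10] = ubble$kayakb
  sorted[11] = yakbubble$ka
sorted[10] = ubble$kayakb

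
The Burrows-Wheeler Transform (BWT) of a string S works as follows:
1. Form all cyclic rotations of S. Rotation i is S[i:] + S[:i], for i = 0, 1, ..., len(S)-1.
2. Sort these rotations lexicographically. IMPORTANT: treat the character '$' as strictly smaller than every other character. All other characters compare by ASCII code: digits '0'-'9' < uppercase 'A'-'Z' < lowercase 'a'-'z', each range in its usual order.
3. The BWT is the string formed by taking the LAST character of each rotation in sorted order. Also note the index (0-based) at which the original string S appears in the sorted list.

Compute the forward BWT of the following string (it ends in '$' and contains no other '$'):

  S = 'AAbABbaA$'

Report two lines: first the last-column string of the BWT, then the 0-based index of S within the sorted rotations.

Answer: Aa$bAAbAB
2

Derivation:
All 9 rotations (rotation i = S[i:]+S[:i]):
  rot[0] = AAbABbaA$
  rot[1] = AbABbaA$A
  rot[2] = bABbaA$AA
  rot[3] = ABbaA$AAb
  rot[4] = BbaA$AAbA
  rot[5] = baA$AAbAB
  rot[6] = aA$AAbABb
  rot[7] = A$AAbABba
  rot[8] = $AAbABbaA
Sorted (with $ < everything):
  sorted[0] = $AAbABbaA  (last char: 'A')
  sorted[1] = A$AAbABba  (last char: 'a')
  sorted[2] = AAbABbaA$  (last char: '$')
  sorted[3] = ABbaA$AAb  (last char: 'b')
  sorted[4] = AbABbaA$A  (last char: 'A')
  sorted[5] = BbaA$AAbA  (last char: 'A')
  sorted[6] = aA$AAbABb  (last char: 'b')
  sorted[7] = bABbaA$AA  (last char: 'A')
  sorted[8] = baA$AAbAB  (last char: 'B')
Last column: Aa$bAAbAB
Original string S is at sorted index 2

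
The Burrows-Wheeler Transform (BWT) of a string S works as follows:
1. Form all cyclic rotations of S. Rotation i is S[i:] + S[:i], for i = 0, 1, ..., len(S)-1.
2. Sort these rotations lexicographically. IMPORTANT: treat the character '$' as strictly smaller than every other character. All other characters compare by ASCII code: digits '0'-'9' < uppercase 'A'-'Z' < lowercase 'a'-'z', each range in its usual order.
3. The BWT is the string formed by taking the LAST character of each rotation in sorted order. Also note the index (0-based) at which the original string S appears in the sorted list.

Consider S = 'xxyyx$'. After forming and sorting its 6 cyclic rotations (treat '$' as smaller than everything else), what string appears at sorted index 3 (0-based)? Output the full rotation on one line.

All 6 rotations (rotation i = S[i:]+S[:i]):
  rot[0] = xxyyx$
  rot[1] = xyyx$x
  rot[2] = yyx$xx
  rot[3] = yx$xxy
  rot[4] = x$xxyy
  rot[5] = $xxyyx
Sorted (with $ < everything):
  sorted[0] = $xxyyx
  sorted[1] = x$xxyy
  sorted[2] = xxyyx$
  sorted[3] = xyyx$x
  sorted[4] = yx$xxy
  sorted[5] = yyx$xx
sorted[3] = xyyx$x

Answer: xyyx$x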